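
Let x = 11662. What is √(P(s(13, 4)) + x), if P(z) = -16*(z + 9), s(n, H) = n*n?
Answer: √8814 ≈ 93.883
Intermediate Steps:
s(n, H) = n²
P(z) = -144 - 16*z (P(z) = -16*(9 + z) = -144 - 16*z)
√(P(s(13, 4)) + x) = √((-144 - 16*13²) + 11662) = √((-144 - 16*169) + 11662) = √((-144 - 2704) + 11662) = √(-2848 + 11662) = √8814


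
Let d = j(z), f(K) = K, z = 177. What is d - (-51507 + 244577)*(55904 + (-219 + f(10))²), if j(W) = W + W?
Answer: -19226875596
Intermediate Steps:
j(W) = 2*W
d = 354 (d = 2*177 = 354)
d - (-51507 + 244577)*(55904 + (-219 + f(10))²) = 354 - (-51507 + 244577)*(55904 + (-219 + 10)²) = 354 - 193070*(55904 + (-209)²) = 354 - 193070*(55904 + 43681) = 354 - 193070*99585 = 354 - 1*19226875950 = 354 - 19226875950 = -19226875596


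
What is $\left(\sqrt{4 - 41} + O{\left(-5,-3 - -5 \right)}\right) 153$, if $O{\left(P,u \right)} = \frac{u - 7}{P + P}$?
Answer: $\frac{153}{2} + 153 i \sqrt{37} \approx 76.5 + 930.66 i$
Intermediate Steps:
$O{\left(P,u \right)} = \frac{-7 + u}{2 P}$
$\left(\sqrt{4 - 41} + O{\left(-5,-3 - -5 \right)}\right) 153 = \left(\sqrt{4 - 41} + \frac{-7 - -2}{2 \left(-5\right)}\right) 153 = \left(\sqrt{-37} + \frac{1}{2} \left(- \frac{1}{5}\right) \left(-7 + \left(-3 + 5\right)\right)\right) 153 = \left(i \sqrt{37} + \frac{1}{2} \left(- \frac{1}{5}\right) \left(-7 + 2\right)\right) 153 = \left(i \sqrt{37} + \frac{1}{2} \left(- \frac{1}{5}\right) \left(-5\right)\right) 153 = \left(i \sqrt{37} + \frac{1}{2}\right) 153 = \left(\frac{1}{2} + i \sqrt{37}\right) 153 = \frac{153}{2} + 153 i \sqrt{37}$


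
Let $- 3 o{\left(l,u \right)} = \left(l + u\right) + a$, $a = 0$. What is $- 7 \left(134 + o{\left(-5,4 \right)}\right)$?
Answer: $- \frac{2821}{3} \approx -940.33$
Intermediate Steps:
$o{\left(l,u \right)} = - \frac{l}{3} - \frac{u}{3}$ ($o{\left(l,u \right)} = - \frac{\left(l + u\right) + 0}{3} = - \frac{l + u}{3} = - \frac{l}{3} - \frac{u}{3}$)
$- 7 \left(134 + o{\left(-5,4 \right)}\right) = - 7 \left(134 - - \frac{1}{3}\right) = - 7 \left(134 + \left(\frac{5}{3} - \frac{4}{3}\right)\right) = - 7 \left(134 + \frac{1}{3}\right) = \left(-7\right) \frac{403}{3} = - \frac{2821}{3}$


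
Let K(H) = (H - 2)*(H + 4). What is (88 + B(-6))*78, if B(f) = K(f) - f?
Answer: 8580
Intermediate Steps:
K(H) = (-2 + H)*(4 + H)
B(f) = -8 + f + f**2 (B(f) = (-8 + f**2 + 2*f) - f = -8 + f + f**2)
(88 + B(-6))*78 = (88 + (-8 - 6 + (-6)**2))*78 = (88 + (-8 - 6 + 36))*78 = (88 + 22)*78 = 110*78 = 8580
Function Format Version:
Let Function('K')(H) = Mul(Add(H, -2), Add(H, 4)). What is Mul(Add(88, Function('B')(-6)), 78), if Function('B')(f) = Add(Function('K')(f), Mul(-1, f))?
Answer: 8580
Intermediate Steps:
Function('K')(H) = Mul(Add(-2, H), Add(4, H))
Function('B')(f) = Add(-8, f, Pow(f, 2)) (Function('B')(f) = Add(Add(-8, Pow(f, 2), Mul(2, f)), Mul(-1, f)) = Add(-8, f, Pow(f, 2)))
Mul(Add(88, Function('B')(-6)), 78) = Mul(Add(88, Add(-8, -6, Pow(-6, 2))), 78) = Mul(Add(88, Add(-8, -6, 36)), 78) = Mul(Add(88, 22), 78) = Mul(110, 78) = 8580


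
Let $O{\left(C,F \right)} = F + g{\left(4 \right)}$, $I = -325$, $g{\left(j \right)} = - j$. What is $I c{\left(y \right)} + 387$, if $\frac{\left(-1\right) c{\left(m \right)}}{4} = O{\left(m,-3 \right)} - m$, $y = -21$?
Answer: $18587$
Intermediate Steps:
$O{\left(C,F \right)} = -4 + F$ ($O{\left(C,F \right)} = F - 4 = -4 + F$)
$c{\left(m \right)} = 28 + 4 m$ ($c{\left(m \right)} = - 4 \left(\left(-4 - 3\right) - m\right) = - 4 \left(-7 - m\right) = 28 + 4 m$)
$I c{\left(y \right)} + 387 = - 325 \left(28 + 4 \left(-21\right)\right) + 387 = - 325 \left(28 - 84\right) + 387 = \left(-325\right) \left(-56\right) + 387 = 18200 + 387 = 18587$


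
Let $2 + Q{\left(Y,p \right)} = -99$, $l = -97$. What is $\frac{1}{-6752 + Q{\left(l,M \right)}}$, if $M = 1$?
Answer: $- \frac{1}{6853} \approx -0.00014592$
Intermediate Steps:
$Q{\left(Y,p \right)} = -101$ ($Q{\left(Y,p \right)} = -2 - 99 = -101$)
$\frac{1}{-6752 + Q{\left(l,M \right)}} = \frac{1}{-6752 - 101} = \frac{1}{-6853} = - \frac{1}{6853}$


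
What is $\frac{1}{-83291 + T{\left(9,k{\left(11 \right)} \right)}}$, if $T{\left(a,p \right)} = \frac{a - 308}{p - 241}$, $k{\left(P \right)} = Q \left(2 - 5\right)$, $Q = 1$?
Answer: $- \frac{244}{20322705} \approx -1.2006 \cdot 10^{-5}$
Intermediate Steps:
$k{\left(P \right)} = -3$ ($k{\left(P \right)} = 1 \left(2 - 5\right) = 1 \left(-3\right) = -3$)
$T{\left(a,p \right)} = \frac{-308 + a}{-241 + p}$
$\frac{1}{-83291 + T{\left(9,k{\left(11 \right)} \right)}} = \frac{1}{-83291 + \frac{-308 + 9}{-241 - 3}} = \frac{1}{-83291 + \frac{1}{-244} \left(-299\right)} = \frac{1}{-83291 - - \frac{299}{244}} = \frac{1}{-83291 + \frac{299}{244}} = \frac{1}{- \frac{20322705}{244}} = - \frac{244}{20322705}$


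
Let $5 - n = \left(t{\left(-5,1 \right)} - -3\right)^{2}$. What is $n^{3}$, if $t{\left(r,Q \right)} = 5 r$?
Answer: $-109902239$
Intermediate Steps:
$n = -479$ ($n = 5 - \left(5 \left(-5\right) - -3\right)^{2} = 5 - \left(-25 + \left(-2 + 5\right)\right)^{2} = 5 - \left(-25 + 3\right)^{2} = 5 - \left(-22\right)^{2} = 5 - 484 = -479$)
$n^{3} = \left(-479\right)^{3} = -109902239$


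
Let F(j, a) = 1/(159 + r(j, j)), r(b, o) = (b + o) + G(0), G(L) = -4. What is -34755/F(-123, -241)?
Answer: 3162705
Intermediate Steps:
r(b, o) = -4 + b + o (r(b, o) = (b + o) - 4 = -4 + b + o)
F(j, a) = 1/(155 + 2*j) (F(j, a) = 1/(159 + (-4 + j + j)) = 1/(159 + (-4 + 2*j)) = 1/(155 + 2*j))
-34755/F(-123, -241) = -34755/(1/(155 + 2*(-123))) = -34755/(1/(155 - 246)) = -34755/(1/(-91)) = -34755/(-1/91) = -34755*(-91) = 3162705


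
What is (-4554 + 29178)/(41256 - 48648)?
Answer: -513/154 ≈ -3.3312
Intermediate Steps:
(-4554 + 29178)/(41256 - 48648) = 24624/(-7392) = 24624*(-1/7392) = -513/154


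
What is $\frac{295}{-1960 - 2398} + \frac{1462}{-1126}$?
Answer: $- \frac{3351783}{2453554} \approx -1.3661$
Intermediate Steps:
$\frac{295}{-1960 - 2398} + \frac{1462}{-1126} = \frac{295}{-1960 - 2398} + 1462 \left(- \frac{1}{1126}\right) = \frac{295}{-4358} - \frac{731}{563} = 295 \left(- \frac{1}{4358}\right) - \frac{731}{563} = - \frac{295}{4358} - \frac{731}{563} = - \frac{3351783}{2453554}$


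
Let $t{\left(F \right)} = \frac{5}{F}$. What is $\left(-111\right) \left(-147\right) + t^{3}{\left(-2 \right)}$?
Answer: $\frac{130411}{8} \approx 16301.0$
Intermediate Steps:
$\left(-111\right) \left(-147\right) + t^{3}{\left(-2 \right)} = \left(-111\right) \left(-147\right) + \left(\frac{5}{-2}\right)^{3} = 16317 + \left(5 \left(- \frac{1}{2}\right)\right)^{3} = 16317 + \left(- \frac{5}{2}\right)^{3} = 16317 - \frac{125}{8} = \frac{130411}{8}$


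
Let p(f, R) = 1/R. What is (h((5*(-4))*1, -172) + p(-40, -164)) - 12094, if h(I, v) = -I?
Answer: -1980137/164 ≈ -12074.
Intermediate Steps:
(h((5*(-4))*1, -172) + p(-40, -164)) - 12094 = (-5*(-4) + 1/(-164)) - 12094 = (-(-20) - 1/164) - 12094 = (-1*(-20) - 1/164) - 12094 = (20 - 1/164) - 12094 = 3279/164 - 12094 = -1980137/164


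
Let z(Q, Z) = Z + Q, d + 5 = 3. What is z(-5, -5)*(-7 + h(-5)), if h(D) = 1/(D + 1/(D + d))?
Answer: 1295/18 ≈ 71.944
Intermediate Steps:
d = -2 (d = -5 + 3 = -2)
z(Q, Z) = Q + Z
h(D) = 1/(D + 1/(-2 + D)) (h(D) = 1/(D + 1/(D - 2)) = 1/(D + 1/(-2 + D)))
z(-5, -5)*(-7 + h(-5)) = (-5 - 5)*(-7 + (-2 - 5)/(1 + (-5)² - 2*(-5))) = -10*(-7 - 7/(1 + 25 + 10)) = -10*(-7 - 7/36) = -10*(-259/36) = 1295/18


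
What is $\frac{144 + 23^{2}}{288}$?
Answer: $\frac{673}{288} \approx 2.3368$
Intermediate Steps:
$\frac{144 + 23^{2}}{288} = \left(144 + 529\right) \frac{1}{288} = 673 \cdot \frac{1}{288} = \frac{673}{288}$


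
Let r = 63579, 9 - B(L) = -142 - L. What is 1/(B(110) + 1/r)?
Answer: 63579/16594120 ≈ 0.0038314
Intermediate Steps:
B(L) = 151 + L (B(L) = 9 - (-142 - L) = 9 + (142 + L) = 151 + L)
1/(B(110) + 1/r) = 1/((151 + 110) + 1/63579) = 1/(261 + 1/63579) = 1/(16594120/63579) = 63579/16594120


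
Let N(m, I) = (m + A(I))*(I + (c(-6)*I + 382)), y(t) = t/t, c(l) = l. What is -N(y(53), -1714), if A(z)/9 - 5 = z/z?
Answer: -492360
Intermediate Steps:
y(t) = 1
A(z) = 54 (A(z) = 45 + 9*(z/z) = 45 + 9*1 = 45 + 9 = 54)
N(m, I) = (54 + m)*(382 - 5*I) (N(m, I) = (m + 54)*(I + (-6*I + 382)) = (54 + m)*(I + (382 - 6*I)) = (54 + m)*(382 - 5*I))
-N(y(53), -1714) = -(20628 - 270*(-1714) + 382*1 - 5*(-1714)*1) = -(20628 + 462780 + 382 + 8570) = -1*492360 = -492360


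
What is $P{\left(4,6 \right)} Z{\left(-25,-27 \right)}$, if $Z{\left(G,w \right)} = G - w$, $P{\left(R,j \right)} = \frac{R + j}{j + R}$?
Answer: $2$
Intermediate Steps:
$P{\left(R,j \right)} = 1$ ($P{\left(R,j \right)} = \frac{R + j}{R + j} = 1$)
$P{\left(4,6 \right)} Z{\left(-25,-27 \right)} = 1 \left(-25 - -27\right) = 1 \left(-25 + 27\right) = 1 \cdot 2 = 2$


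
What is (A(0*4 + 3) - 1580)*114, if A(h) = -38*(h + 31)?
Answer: -327408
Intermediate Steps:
A(h) = -1178 - 38*h (A(h) = -38*(31 + h) = -1178 - 38*h)
(A(0*4 + 3) - 1580)*114 = ((-1178 - 38*(0*4 + 3)) - 1580)*114 = ((-1178 - 38*(0 + 3)) - 1580)*114 = ((-1178 - 38*3) - 1580)*114 = ((-1178 - 114) - 1580)*114 = (-1292 - 1580)*114 = -2872*114 = -327408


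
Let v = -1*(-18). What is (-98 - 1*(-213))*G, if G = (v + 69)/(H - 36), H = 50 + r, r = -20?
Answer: -3335/2 ≈ -1667.5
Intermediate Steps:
H = 30 (H = 50 - 20 = 30)
v = 18
G = -29/2 (G = (18 + 69)/(30 - 36) = 87/(-6) = 87*(-1/6) = -29/2 ≈ -14.500)
(-98 - 1*(-213))*G = (-98 - 1*(-213))*(-29/2) = (-98 + 213)*(-29/2) = 115*(-29/2) = -3335/2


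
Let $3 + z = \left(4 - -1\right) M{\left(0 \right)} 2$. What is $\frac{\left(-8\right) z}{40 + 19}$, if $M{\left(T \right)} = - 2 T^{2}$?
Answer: $\frac{24}{59} \approx 0.40678$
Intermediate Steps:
$z = -3$ ($z = -3 + \left(4 - -1\right) \left(- 2 \cdot 0^{2}\right) 2 = -3 + \left(4 + 1\right) \left(\left(-2\right) 0\right) 2 = -3 + 5 \cdot 0 \cdot 2 = -3 + 0 \cdot 2 = -3 + 0 = -3$)
$\frac{\left(-8\right) z}{40 + 19} = \frac{\left(-8\right) \left(-3\right)}{40 + 19} = \frac{24}{59}$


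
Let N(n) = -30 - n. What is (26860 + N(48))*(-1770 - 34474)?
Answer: -970686808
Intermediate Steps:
(26860 + N(48))*(-1770 - 34474) = (26860 + (-30 - 1*48))*(-1770 - 34474) = (26860 + (-30 - 48))*(-36244) = (26860 - 78)*(-36244) = 26782*(-36244) = -970686808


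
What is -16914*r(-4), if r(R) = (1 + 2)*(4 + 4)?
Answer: -405936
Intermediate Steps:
r(R) = 24 (r(R) = 3*8 = 24)
-16914*r(-4) = -16914*24 = -405936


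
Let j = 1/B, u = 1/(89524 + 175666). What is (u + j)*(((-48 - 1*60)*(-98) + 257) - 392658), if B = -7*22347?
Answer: 41526798737/41483406510 ≈ 1.0010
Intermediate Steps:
B = -156429
u = 1/265190 ≈ 3.7709e-6
j = -1/156429 (j = 1/(-156429) = -1/156429 ≈ -6.3927e-6)
(u + j)*(((-48 - 1*60)*(-98) + 257) - 392658) = (1/265190 - 1/156429)*(((-48 - 1*60)*(-98) + 257) - 392658) = -108761*(((-48 - 60)*(-98) + 257) - 392658)/41483406510 = -108761*((-108*(-98) + 257) - 392658)/41483406510 = -108761*((10584 + 257) - 392658)/41483406510 = -108761*(10841 - 392658)/41483406510 = -108761/41483406510*(-381817) = 41526798737/41483406510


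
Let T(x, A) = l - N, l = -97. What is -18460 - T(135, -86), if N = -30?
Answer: -18393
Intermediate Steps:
T(x, A) = -67 (T(x, A) = -97 - 1*(-30) = -97 + 30 = -67)
-18460 - T(135, -86) = -18460 - 1*(-67) = -18460 + 67 = -18393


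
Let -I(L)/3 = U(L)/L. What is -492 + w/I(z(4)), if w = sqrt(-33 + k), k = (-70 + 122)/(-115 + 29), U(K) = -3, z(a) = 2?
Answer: -492 + 34*I*sqrt(215)/387 ≈ -492.0 + 1.2882*I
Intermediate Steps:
k = -26/43 (k = 52/(-86) = 52*(-1/86) = -26/43 ≈ -0.60465)
I(L) = 9/L (I(L) = -(-9)/L = 9/L)
w = 17*I*sqrt(215)/43 (w = sqrt(-33 - 26/43) = sqrt(-1445/43) = 17*I*sqrt(215)/43 ≈ 5.797*I)
-492 + w/I(z(4)) = -492 + (17*I*sqrt(215)/43)/((9/2)) = -492 + (17*I*sqrt(215)/43)/((9*(1/2))) = -492 + (17*I*sqrt(215)/43)/(9/2) = -492 + (17*I*sqrt(215)/43)*(2/9) = -492 + 34*I*sqrt(215)/387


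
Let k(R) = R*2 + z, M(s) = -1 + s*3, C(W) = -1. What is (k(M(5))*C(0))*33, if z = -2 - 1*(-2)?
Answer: -924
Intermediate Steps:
z = 0 (z = -2 + 2 = 0)
M(s) = -1 + 3*s
k(R) = 2*R (k(R) = R*2 + 0 = 2*R + 0 = 2*R)
(k(M(5))*C(0))*33 = ((2*(-1 + 3*5))*(-1))*33 = ((2*(-1 + 15))*(-1))*33 = ((2*14)*(-1))*33 = (28*(-1))*33 = -28*33 = -924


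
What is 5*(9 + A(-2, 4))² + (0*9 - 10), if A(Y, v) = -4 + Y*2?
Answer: -5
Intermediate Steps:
A(Y, v) = -4 + 2*Y
5*(9 + A(-2, 4))² + (0*9 - 10) = 5*(9 + (-4 + 2*(-2)))² + (0*9 - 10) = 5*(9 + (-4 - 4))² + (0 - 10) = 5*(9 - 8)² - 10 = 5*1² - 10 = 5*1 - 10 = 5 - 10 = -5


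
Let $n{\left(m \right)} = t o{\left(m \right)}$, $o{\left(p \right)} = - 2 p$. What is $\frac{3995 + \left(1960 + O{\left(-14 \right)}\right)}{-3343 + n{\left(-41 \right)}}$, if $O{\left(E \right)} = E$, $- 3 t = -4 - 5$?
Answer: $- \frac{5941}{3097} \approx -1.9183$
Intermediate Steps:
$t = 3$ ($t = - \frac{-4 - 5}{3} = \left(- \frac{1}{3}\right) \left(-9\right) = 3$)
$n{\left(m \right)} = - 6 m$ ($n{\left(m \right)} = 3 \left(- 2 m\right) = - 6 m$)
$\frac{3995 + \left(1960 + O{\left(-14 \right)}\right)}{-3343 + n{\left(-41 \right)}} = \frac{3995 + \left(1960 - 14\right)}{-3343 - -246} = \frac{3995 + 1946}{-3343 + 246} = \frac{5941}{-3097} = 5941 \left(- \frac{1}{3097}\right) = - \frac{5941}{3097}$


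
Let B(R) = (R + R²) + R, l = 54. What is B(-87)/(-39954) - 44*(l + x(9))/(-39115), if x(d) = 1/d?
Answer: -582388171/4688402130 ≈ -0.12422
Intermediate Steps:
B(R) = R² + 2*R
B(-87)/(-39954) - 44*(l + x(9))/(-39115) = -87*(2 - 87)/(-39954) - 44*(54 + 1/9)/(-39115) = -87*(-85)*(-1/39954) - 44*(54 + ⅑)*(-1/39115) = 7395*(-1/39954) - 44*487/9*(-1/39115) = -2465/13318 - 21428/9*(-1/39115) = -2465/13318 + 21428/352035 = -582388171/4688402130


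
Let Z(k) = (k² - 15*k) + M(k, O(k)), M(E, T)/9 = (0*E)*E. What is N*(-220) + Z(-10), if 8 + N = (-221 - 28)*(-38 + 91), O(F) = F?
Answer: 2905350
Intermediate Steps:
M(E, T) = 0 (M(E, T) = 9*((0*E)*E) = 9*(0*E) = 9*0 = 0)
Z(k) = k² - 15*k (Z(k) = (k² - 15*k) + 0 = k² - 15*k)
N = -13205 (N = -8 + (-221 - 28)*(-38 + 91) = -8 - 249*53 = -8 - 13197 = -13205)
N*(-220) + Z(-10) = -13205*(-220) - 10*(-15 - 10) = 2905100 - 10*(-25) = 2905100 + 250 = 2905350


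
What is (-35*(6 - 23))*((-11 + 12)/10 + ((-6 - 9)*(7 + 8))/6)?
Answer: -22253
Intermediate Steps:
(-35*(6 - 23))*((-11 + 12)/10 + ((-6 - 9)*(7 + 8))/6) = (-35*(-17))*(1*(⅒) - 15*15*(⅙)) = 595*(⅒ - 225*⅙) = 595*(⅒ - 75/2) = 595*(-187/5) = -22253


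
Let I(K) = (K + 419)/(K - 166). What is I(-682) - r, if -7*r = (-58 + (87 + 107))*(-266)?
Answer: -4382201/848 ≈ -5167.7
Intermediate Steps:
I(K) = (419 + K)/(-166 + K)
r = 5168 (r = -(-58 + (87 + 107))*(-266)/7 = -(-58 + 194)*(-266)/7 = -136*(-266)/7 = -⅐*(-36176) = 5168)
I(-682) - r = (419 - 682)/(-166 - 682) - 1*5168 = -263/(-848) - 5168 = -1/848*(-263) - 5168 = 263/848 - 5168 = -4382201/848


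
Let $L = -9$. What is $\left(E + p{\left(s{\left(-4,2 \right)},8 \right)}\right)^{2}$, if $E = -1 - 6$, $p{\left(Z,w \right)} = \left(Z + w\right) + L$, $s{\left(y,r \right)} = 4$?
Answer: $16$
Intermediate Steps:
$p{\left(Z,w \right)} = -9 + Z + w$ ($p{\left(Z,w \right)} = \left(Z + w\right) - 9 = -9 + Z + w$)
$E = -7$ ($E = -1 - 6 = -7$)
$\left(E + p{\left(s{\left(-4,2 \right)},8 \right)}\right)^{2} = \left(-7 + \left(-9 + 4 + 8\right)\right)^{2} = \left(-7 + 3\right)^{2} = \left(-4\right)^{2} = 16$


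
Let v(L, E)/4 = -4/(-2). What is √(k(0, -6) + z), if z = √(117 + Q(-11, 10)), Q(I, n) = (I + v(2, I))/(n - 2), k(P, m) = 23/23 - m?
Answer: √(28 + √1866)/2 ≈ 4.2189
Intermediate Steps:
v(L, E) = 8 (v(L, E) = 4*(-4/(-2)) = 4*(-4*(-½)) = 4*2 = 8)
k(P, m) = 1 - m (k(P, m) = 23*(1/23) - m = 1 - m)
Q(I, n) = (8 + I)/(-2 + n) (Q(I, n) = (I + 8)/(n - 2) = (8 + I)/(-2 + n))
z = √1866/4 (z = √(117 + (8 - 11)/(-2 + 10)) = √(117 - 3/8) = √(933/8) = √1866/4 ≈ 10.799)
√(k(0, -6) + z) = √((1 - 1*(-6)) + √1866/4) = √((1 + 6) + √1866/4) = √(7 + √1866/4)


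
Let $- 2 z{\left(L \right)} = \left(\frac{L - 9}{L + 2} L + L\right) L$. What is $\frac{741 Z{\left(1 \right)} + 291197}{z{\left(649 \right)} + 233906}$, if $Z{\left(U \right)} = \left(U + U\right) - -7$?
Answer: $- \frac{387821532}{239224879} \approx -1.6212$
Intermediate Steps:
$Z{\left(U \right)} = 7 + 2 U$ ($Z{\left(U \right)} = 2 U + 7 = 7 + 2 U$)
$z{\left(L \right)} = - \frac{L \left(L + \frac{L \left(-9 + L\right)}{2 + L}\right)}{2}$ ($z{\left(L \right)} = - \frac{\left(\frac{L - 9}{L + 2} L + L\right) L}{2} = - \frac{\left(\frac{-9 + L}{2 + L} L + L\right) L}{2} = - \frac{\left(\frac{L \left(-9 + L\right)}{2 + L} + L\right) L}{2} = - \frac{\left(L + \frac{L \left(-9 + L\right)}{2 + L}\right) L}{2} = - \frac{L \left(L + \frac{L \left(-9 + L\right)}{2 + L}\right)}{2}$)
$\frac{741 Z{\left(1 \right)} + 291197}{z{\left(649 \right)} + 233906} = \frac{741 \left(7 + 2 \cdot 1\right) + 291197}{\frac{649^{2} \left(\frac{7}{2} - 649\right)}{2 + 649} + 233906} = \frac{741 \left(7 + 2\right) + 291197}{\frac{421201 \left(\frac{7}{2} - 649\right)}{651} + 233906} = \frac{741 \cdot 9 + 291197}{421201 \cdot \frac{1}{651} \left(- \frac{1291}{2}\right) + 233906} = \frac{6669 + 291197}{- \frac{543770491}{1302} + 233906} = \frac{297866}{- \frac{239224879}{1302}} = 297866 \left(- \frac{1302}{239224879}\right) = - \frac{387821532}{239224879}$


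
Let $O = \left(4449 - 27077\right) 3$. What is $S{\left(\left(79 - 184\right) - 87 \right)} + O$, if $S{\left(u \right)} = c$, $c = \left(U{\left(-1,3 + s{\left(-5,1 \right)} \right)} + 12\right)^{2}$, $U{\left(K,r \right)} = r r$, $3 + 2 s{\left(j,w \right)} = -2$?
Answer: $- \frac{1083743}{16} \approx -67734.0$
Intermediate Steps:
$s{\left(j,w \right)} = - \frac{5}{2}$ ($s{\left(j,w \right)} = - \frac{3}{2} + \frac{1}{2} \left(-2\right) = - \frac{3}{2} - 1 = - \frac{5}{2}$)
$O = -67884$ ($O = \left(-22628\right) 3 = -67884$)
$U{\left(K,r \right)} = r^{2}$
$c = \frac{2401}{16}$ ($c = \left(\left(3 - \frac{5}{2}\right)^{2} + 12\right)^{2} = \left(\left(\frac{1}{2}\right)^{2} + 12\right)^{2} = \left(\frac{1}{4} + 12\right)^{2} = \left(\frac{49}{4}\right)^{2} = \frac{2401}{16} \approx 150.06$)
$S{\left(u \right)} = \frac{2401}{16}$
$S{\left(\left(79 - 184\right) - 87 \right)} + O = \frac{2401}{16} - 67884 = - \frac{1083743}{16}$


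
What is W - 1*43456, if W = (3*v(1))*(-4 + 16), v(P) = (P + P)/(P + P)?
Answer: -43420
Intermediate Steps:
v(P) = 1 (v(P) = (2*P)/((2*P)) = (2*P)*(1/(2*P)) = 1)
W = 36 (W = (3*1)*(-4 + 16) = 3*12 = 36)
W - 1*43456 = 36 - 1*43456 = 36 - 43456 = -43420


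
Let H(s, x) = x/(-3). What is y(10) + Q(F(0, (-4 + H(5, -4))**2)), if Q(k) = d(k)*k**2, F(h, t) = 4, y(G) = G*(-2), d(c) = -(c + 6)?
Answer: -180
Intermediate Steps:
H(s, x) = -x/3 (H(s, x) = x*(-1/3) = -x/3)
d(c) = -6 - c (d(c) = -(6 + c) = -6 - c)
y(G) = -2*G
Q(k) = k**2*(-6 - k) (Q(k) = (-6 - k)*k**2 = k**2*(-6 - k))
y(10) + Q(F(0, (-4 + H(5, -4))**2)) = -2*10 + 4**2*(-6 - 1*4) = -20 + 16*(-6 - 4) = -20 + 16*(-10) = -20 - 160 = -180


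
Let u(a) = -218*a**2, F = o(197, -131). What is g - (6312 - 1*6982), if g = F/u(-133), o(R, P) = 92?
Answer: 1291827624/1928101 ≈ 670.00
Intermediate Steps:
F = 92
g = -46/1928101 (g = 92/((-218*(-133)**2)) = 92/((-218*17689)) = 92/(-3856202) = 92*(-1/3856202) = -46/1928101 ≈ -2.3858e-5)
g - (6312 - 1*6982) = -46/1928101 - (6312 - 1*6982) = -46/1928101 - (6312 - 6982) = -46/1928101 - 1*(-670) = -46/1928101 + 670 = 1291827624/1928101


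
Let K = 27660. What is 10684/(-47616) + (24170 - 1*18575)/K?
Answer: -121283/5487744 ≈ -0.022101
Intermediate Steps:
10684/(-47616) + (24170 - 1*18575)/K = 10684/(-47616) + (24170 - 1*18575)/27660 = 10684*(-1/47616) + (24170 - 18575)*(1/27660) = -2671/11904 + 5595*(1/27660) = -2671/11904 + 373/1844 = -121283/5487744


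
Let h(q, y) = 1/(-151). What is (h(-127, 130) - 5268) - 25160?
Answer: -4594629/151 ≈ -30428.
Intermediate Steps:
h(q, y) = -1/151
(h(-127, 130) - 5268) - 25160 = (-1/151 - 5268) - 25160 = -795469/151 - 25160 = -4594629/151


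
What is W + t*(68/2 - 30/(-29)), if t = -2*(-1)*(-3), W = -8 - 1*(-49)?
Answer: -4907/29 ≈ -169.21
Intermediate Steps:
W = 41 (W = -8 + 49 = 41)
t = -6 (t = 2*(-3) = -6)
W + t*(68/2 - 30/(-29)) = 41 - 6*(68/2 - 30/(-29)) = 41 - 6*(68*(½) - 30*(-1/29)) = 41 - 6*(34 + 30/29) = 41 - 6*1016/29 = 41 - 6096/29 = -4907/29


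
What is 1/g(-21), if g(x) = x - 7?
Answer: -1/28 ≈ -0.035714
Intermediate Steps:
g(x) = -7 + x
1/g(-21) = 1/(-7 - 21) = 1/(-28) = -1/28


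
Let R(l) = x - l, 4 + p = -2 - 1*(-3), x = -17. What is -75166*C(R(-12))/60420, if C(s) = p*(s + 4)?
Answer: -37583/10070 ≈ -3.7322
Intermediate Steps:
p = -3 (p = -4 + (-2 - 1*(-3)) = -4 + (-2 + 3) = -4 + 1 = -3)
R(l) = -17 - l
C(s) = -12 - 3*s (C(s) = -3*(s + 4) = -3*(4 + s) = -12 - 3*s)
-75166*C(R(-12))/60420 = -(-75166/5035 - 37583*(-17 - 1*(-12))/10070) = -(-75166/5035 - 37583*(-17 + 12)/10070) = -75166/(60420/(-12 - 3*(-5))) = -75166/(60420/(-12 + 15)) = -75166/(60420/3) = -75166/(60420*(1/3)) = -75166/20140 = -75166*1/20140 = -37583/10070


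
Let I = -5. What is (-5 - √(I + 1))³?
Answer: -65 - 142*I ≈ -65.0 - 142.0*I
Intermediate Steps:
(-5 - √(I + 1))³ = (-5 - √(-5 + 1))³ = (-5 - √(-4))³ = (-5 - 2*I)³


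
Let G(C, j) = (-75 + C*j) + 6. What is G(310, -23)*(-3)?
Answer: 21597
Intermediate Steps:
G(C, j) = -69 + C*j
G(310, -23)*(-3) = (-69 + 310*(-23))*(-3) = (-69 - 7130)*(-3) = -7199*(-3) = 21597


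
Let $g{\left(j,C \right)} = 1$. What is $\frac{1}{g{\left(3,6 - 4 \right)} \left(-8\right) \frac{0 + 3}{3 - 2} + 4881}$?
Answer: $\frac{1}{4857} \approx 0.00020589$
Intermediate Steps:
$\frac{1}{g{\left(3,6 - 4 \right)} \left(-8\right) \frac{0 + 3}{3 - 2} + 4881} = \frac{1}{1 \left(-8\right) \frac{0 + 3}{3 - 2} + 4881} = \frac{1}{- 8 \cdot 1^{-1} \cdot 3 + 4881} = \frac{1}{- 8 \cdot 1 \cdot 3 + 4881} = \frac{1}{\left(-8\right) 3 + 4881} = \frac{1}{-24 + 4881} = \frac{1}{4857}$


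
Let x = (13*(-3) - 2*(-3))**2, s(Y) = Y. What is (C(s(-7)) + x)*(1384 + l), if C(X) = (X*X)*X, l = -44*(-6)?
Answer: 1229408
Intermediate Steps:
x = 1089 (x = (-39 + 6)**2 = (-33)**2 = 1089)
l = 264
C(X) = X**3 (C(X) = X**2*X = X**3)
(C(s(-7)) + x)*(1384 + l) = ((-7)**3 + 1089)*(1384 + 264) = (-343 + 1089)*1648 = 746*1648 = 1229408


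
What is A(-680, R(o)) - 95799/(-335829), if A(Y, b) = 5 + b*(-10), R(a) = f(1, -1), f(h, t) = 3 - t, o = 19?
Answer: -3886072/111943 ≈ -34.715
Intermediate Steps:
R(a) = 4 (R(a) = 3 - 1*(-1) = 3 + 1 = 4)
A(Y, b) = 5 - 10*b
A(-680, R(o)) - 95799/(-335829) = (5 - 10*4) - 95799/(-335829) = (5 - 40) - 95799*(-1)/335829 = -35 - 1*(-31933/111943) = -35 + 31933/111943 = -3886072/111943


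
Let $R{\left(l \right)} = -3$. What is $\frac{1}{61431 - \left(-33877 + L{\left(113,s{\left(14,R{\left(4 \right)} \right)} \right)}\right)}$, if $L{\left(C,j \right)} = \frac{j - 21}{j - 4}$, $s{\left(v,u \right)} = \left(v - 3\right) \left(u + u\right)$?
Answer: $\frac{70}{6671473} \approx 1.0492 \cdot 10^{-5}$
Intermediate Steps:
$s{\left(v,u \right)} = 2 u \left(-3 + v\right)$ ($s{\left(v,u \right)} = \left(-3 + v\right) 2 u = 2 u \left(-3 + v\right)$)
$L{\left(C,j \right)} = \frac{-21 + j}{-4 + j}$
$\frac{1}{61431 - \left(-33877 + L{\left(113,s{\left(14,R{\left(4 \right)} \right)} \right)}\right)} = \frac{1}{61431 + \left(33877 - \frac{-21 + 2 \left(-3\right) \left(-3 + 14\right)}{-4 + 2 \left(-3\right) \left(-3 + 14\right)}\right)} = \frac{1}{61431 + \left(33877 - \frac{-21 + 2 \left(-3\right) 11}{-4 + 2 \left(-3\right) 11}\right)} = \frac{1}{61431 + \left(33877 - \frac{-21 - 66}{-4 - 66}\right)} = \frac{1}{61431 + \left(33877 - \frac{1}{-70} \left(-87\right)\right)} = \frac{1}{61431 + \left(33877 - \left(- \frac{1}{70}\right) \left(-87\right)\right)} = \frac{1}{61431 + \left(33877 - \frac{87}{70}\right)} = \frac{1}{61431 + \frac{2371303}{70}} = \frac{1}{\frac{6671473}{70}} = \frac{70}{6671473}$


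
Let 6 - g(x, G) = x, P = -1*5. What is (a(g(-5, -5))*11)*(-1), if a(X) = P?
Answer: 55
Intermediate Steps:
P = -5
g(x, G) = 6 - x
a(X) = -5
(a(g(-5, -5))*11)*(-1) = -5*11*(-1) = -55*(-1) = 55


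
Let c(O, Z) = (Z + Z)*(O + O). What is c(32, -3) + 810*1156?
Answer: 935976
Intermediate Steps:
c(O, Z) = 4*O*Z (c(O, Z) = (2*Z)*(2*O) = 4*O*Z)
c(32, -3) + 810*1156 = 4*32*(-3) + 810*1156 = -384 + 936360 = 935976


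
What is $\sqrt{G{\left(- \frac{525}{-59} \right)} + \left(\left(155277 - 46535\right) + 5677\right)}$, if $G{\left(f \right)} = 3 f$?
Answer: $\frac{2 \sqrt{99596366}}{59} \approx 338.3$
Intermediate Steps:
$\sqrt{G{\left(- \frac{525}{-59} \right)} + \left(\left(155277 - 46535\right) + 5677\right)} = \sqrt{3 \left(- \frac{525}{-59}\right) + \left(\left(155277 - 46535\right) + 5677\right)} = \sqrt{3 \left(\left(-525\right) \left(- \frac{1}{59}\right)\right) + \left(108742 + 5677\right)} = \sqrt{3 \cdot \frac{525}{59} + 114419} = \sqrt{\frac{1575}{59} + 114419} = \sqrt{\frac{6752296}{59}} = \frac{2 \sqrt{99596366}}{59}$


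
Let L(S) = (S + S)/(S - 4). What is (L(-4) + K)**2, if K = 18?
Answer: 361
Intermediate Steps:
L(S) = 2*S/(-4 + S) (L(S) = (2*S)/(-4 + S) = 2*S/(-4 + S))
(L(-4) + K)**2 = (2*(-4)/(-4 - 4) + 18)**2 = (2*(-4)/(-8) + 18)**2 = (2*(-4)*(-1/8) + 18)**2 = (1 + 18)**2 = 19**2 = 361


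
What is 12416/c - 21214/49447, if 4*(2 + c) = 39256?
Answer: 101445546/121293491 ≈ 0.83636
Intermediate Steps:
c = 9812 (c = -2 + (1/4)*39256 = -2 + 9814 = 9812)
12416/c - 21214/49447 = 12416/9812 - 21214/49447 = 12416*(1/9812) - 21214*1/49447 = 3104/2453 - 21214/49447 = 101445546/121293491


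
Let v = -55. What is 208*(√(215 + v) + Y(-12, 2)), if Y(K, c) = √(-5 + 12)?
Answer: 208*√7 + 832*√10 ≈ 3181.3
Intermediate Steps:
Y(K, c) = √7
208*(√(215 + v) + Y(-12, 2)) = 208*(√(215 - 55) + √7) = 208*(√160 + √7) = 208*(4*√10 + √7) = 208*(√7 + 4*√10) = 208*√7 + 832*√10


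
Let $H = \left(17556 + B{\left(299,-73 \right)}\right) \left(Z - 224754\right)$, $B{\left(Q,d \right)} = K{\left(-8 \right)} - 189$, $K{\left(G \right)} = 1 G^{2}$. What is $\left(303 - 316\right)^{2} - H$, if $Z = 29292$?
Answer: $3407098291$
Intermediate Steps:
$K{\left(G \right)} = G^{2}$
$B{\left(Q,d \right)} = -125$ ($B{\left(Q,d \right)} = \left(-8\right)^{2} - 189 = 64 - 189 = -125$)
$H = -3407098122$ ($H = \left(17556 - 125\right) \left(29292 - 224754\right) = 17431 \left(-195462\right) = -3407098122$)
$\left(303 - 316\right)^{2} - H = \left(303 - 316\right)^{2} - -3407098122 = \left(-13\right)^{2} + 3407098122 = 169 + 3407098122 = 3407098291$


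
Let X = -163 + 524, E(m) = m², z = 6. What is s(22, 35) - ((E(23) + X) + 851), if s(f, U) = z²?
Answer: -1705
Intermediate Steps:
s(f, U) = 36 (s(f, U) = 6² = 36)
X = 361
s(22, 35) - ((E(23) + X) + 851) = 36 - ((23² + 361) + 851) = 36 - ((529 + 361) + 851) = 36 - (890 + 851) = 36 - 1*1741 = 36 - 1741 = -1705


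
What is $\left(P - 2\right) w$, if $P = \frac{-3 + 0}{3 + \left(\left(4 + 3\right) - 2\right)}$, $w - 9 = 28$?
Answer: $- \frac{703}{8} \approx -87.875$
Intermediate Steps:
$w = 37$ ($w = 9 + 28 = 37$)
$P = - \frac{3}{8}$ ($P = - \frac{3}{3 + \left(7 - 2\right)} = - \frac{3}{3 + 5} = - \frac{3}{8} \approx -0.375$)
$\left(P - 2\right) w = \left(- \frac{3}{8} - 2\right) 37 = \left(- \frac{19}{8}\right) 37 = - \frac{703}{8}$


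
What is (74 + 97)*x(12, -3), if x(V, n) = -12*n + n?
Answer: 5643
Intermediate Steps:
x(V, n) = -11*n
(74 + 97)*x(12, -3) = (74 + 97)*(-11*(-3)) = 171*33 = 5643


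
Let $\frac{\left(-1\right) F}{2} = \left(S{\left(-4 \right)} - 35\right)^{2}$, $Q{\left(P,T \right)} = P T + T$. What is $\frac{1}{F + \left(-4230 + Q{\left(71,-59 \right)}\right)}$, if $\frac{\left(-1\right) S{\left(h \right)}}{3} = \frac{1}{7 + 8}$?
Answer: $- \frac{25}{273902} \approx -9.1274 \cdot 10^{-5}$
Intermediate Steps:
$Q{\left(P,T \right)} = T + P T$
$S{\left(h \right)} = - \frac{1}{5}$ ($S{\left(h \right)} = - \frac{3}{7 + 8} = - \frac{3}{15} = \left(-3\right) \frac{1}{15} = - \frac{1}{5}$)
$F = - \frac{61952}{25}$ ($F = - 2 \left(- \frac{1}{5} - 35\right)^{2} = - 2 \left(- \frac{176}{5}\right)^{2} = \left(-2\right) \frac{30976}{25} = - \frac{61952}{25} \approx -2478.1$)
$\frac{1}{F + \left(-4230 + Q{\left(71,-59 \right)}\right)} = \frac{1}{- \frac{61952}{25} - \left(4230 + 59 \left(1 + 71\right)\right)} = \frac{1}{- \frac{61952}{25} - 8478} = \frac{1}{- \frac{273902}{25}} = - \frac{25}{273902}$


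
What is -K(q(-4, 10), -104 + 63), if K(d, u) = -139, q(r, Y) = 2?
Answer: 139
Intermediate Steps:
-K(q(-4, 10), -104 + 63) = -1*(-139) = 139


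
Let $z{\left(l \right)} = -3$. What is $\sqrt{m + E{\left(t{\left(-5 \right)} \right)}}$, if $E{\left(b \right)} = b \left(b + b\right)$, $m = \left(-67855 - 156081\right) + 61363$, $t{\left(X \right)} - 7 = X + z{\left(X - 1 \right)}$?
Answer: $i \sqrt{162571} \approx 403.2 i$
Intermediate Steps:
$t{\left(X \right)} = 4 + X$ ($t{\left(X \right)} = 7 + \left(X - 3\right) = 7 + \left(-3 + X\right) = 4 + X$)
$m = -162573$ ($m = -223936 + 61363 = -162573$)
$E{\left(b \right)} = 2 b^{2}$ ($E{\left(b \right)} = b 2 b = 2 b^{2}$)
$\sqrt{m + E{\left(t{\left(-5 \right)} \right)}} = \sqrt{-162573 + 2 \left(4 - 5\right)^{2}} = \sqrt{-162573 + 2 \left(-1\right)^{2}} = \sqrt{-162573 + 2 \cdot 1} = \sqrt{-162573 + 2} = \sqrt{-162571} = i \sqrt{162571}$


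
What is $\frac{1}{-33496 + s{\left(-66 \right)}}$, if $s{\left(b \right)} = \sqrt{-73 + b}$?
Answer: $- \frac{33496}{1121982155} - \frac{i \sqrt{139}}{1121982155} \approx -2.9854 \cdot 10^{-5} - 1.0508 \cdot 10^{-8} i$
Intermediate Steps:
$\frac{1}{-33496 + s{\left(-66 \right)}} = \frac{1}{-33496 + \sqrt{-73 - 66}} = \frac{1}{-33496 + \sqrt{-139}} = \frac{1}{-33496 + i \sqrt{139}}$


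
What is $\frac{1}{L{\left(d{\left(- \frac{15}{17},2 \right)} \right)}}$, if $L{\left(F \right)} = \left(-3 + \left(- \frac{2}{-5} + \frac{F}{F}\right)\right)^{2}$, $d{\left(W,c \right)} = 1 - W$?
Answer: $\frac{25}{64} \approx 0.39063$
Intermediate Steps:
$L{\left(F \right)} = \frac{64}{25}$ ($L{\left(F \right)} = \left(-3 + \left(\left(-2\right) \left(- \frac{1}{5}\right) + 1\right)\right)^{2} = \left(-3 + \left(\frac{2}{5} + 1\right)\right)^{2} = \left(-3 + \frac{7}{5}\right)^{2} = \left(- \frac{8}{5}\right)^{2} = \frac{64}{25}$)
$\frac{1}{L{\left(d{\left(- \frac{15}{17},2 \right)} \right)}} = \frac{1}{\frac{64}{25}} = \frac{25}{64}$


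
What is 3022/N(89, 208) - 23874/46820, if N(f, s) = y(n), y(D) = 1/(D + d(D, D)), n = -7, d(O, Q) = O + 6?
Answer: -565972097/23410 ≈ -24177.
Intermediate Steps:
d(O, Q) = 6 + O
y(D) = 1/(6 + 2*D) (y(D) = 1/(D + (6 + D)) = 1/(6 + 2*D))
N(f, s) = -1/8 (N(f, s) = 1/(2*(3 - 7)) = (1/2)/(-4) = (1/2)*(-1/4) = -1/8)
3022/N(89, 208) - 23874/46820 = 3022/(-1/8) - 23874/46820 = 3022*(-8) - 23874*1/46820 = -24176 - 11937/23410 = -565972097/23410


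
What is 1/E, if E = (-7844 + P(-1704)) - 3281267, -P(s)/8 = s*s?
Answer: -1/26518039 ≈ -3.7710e-8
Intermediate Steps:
P(s) = -8*s² (P(s) = -8*s*s = -8*s²)
E = -26518039 (E = (-7844 - 8*(-1704)²) - 3281267 = (-7844 - 8*2903616) - 3281267 = (-7844 - 23228928) - 3281267 = -23236772 - 3281267 = -26518039)
1/E = 1/(-26518039) = -1/26518039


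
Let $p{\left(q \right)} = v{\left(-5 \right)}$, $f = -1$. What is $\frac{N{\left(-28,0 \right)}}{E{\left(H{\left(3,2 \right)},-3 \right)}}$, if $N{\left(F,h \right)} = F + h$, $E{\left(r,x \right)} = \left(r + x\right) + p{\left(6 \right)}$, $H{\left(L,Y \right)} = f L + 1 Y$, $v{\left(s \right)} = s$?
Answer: $\frac{28}{9} \approx 3.1111$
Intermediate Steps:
$p{\left(q \right)} = -5$
$H{\left(L,Y \right)} = Y - L$ ($H{\left(L,Y \right)} = - L + 1 Y = - L + Y = Y - L$)
$E{\left(r,x \right)} = -5 + r + x$ ($E{\left(r,x \right)} = \left(r + x\right) - 5 = -5 + r + x$)
$\frac{N{\left(-28,0 \right)}}{E{\left(H{\left(3,2 \right)},-3 \right)}} = \frac{-28 + 0}{-5 + \left(2 - 3\right) - 3} = - \frac{28}{-5 + \left(2 - 3\right) - 3} = - \frac{28}{-5 - 1 - 3} = - \frac{28}{-9} = \left(-28\right) \left(- \frac{1}{9}\right) = \frac{28}{9}$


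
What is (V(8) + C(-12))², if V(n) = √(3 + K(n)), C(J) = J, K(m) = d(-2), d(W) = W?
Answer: 121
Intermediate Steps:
K(m) = -2
V(n) = 1 (V(n) = √(3 - 2) = √1 = 1)
(V(8) + C(-12))² = (1 - 12)² = (-11)² = 121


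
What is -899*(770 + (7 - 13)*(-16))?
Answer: -778534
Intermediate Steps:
-899*(770 + (7 - 13)*(-16)) = -899*(770 - 6*(-16)) = -899*(770 + 96) = -899*866 = -778534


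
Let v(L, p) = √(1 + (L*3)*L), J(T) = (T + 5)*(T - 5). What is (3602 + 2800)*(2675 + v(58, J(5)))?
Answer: 17125350 + 6402*√10093 ≈ 1.7769e+7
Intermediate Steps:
J(T) = (-5 + T)*(5 + T) (J(T) = (5 + T)*(-5 + T) = (-5 + T)*(5 + T))
v(L, p) = √(1 + 3*L²) (v(L, p) = √(1 + (3*L)*L) = √(1 + 3*L²))
(3602 + 2800)*(2675 + v(58, J(5))) = (3602 + 2800)*(2675 + √(1 + 3*58²)) = 6402*(2675 + √(1 + 3*3364)) = 6402*(2675 + √(1 + 10092)) = 6402*(2675 + √10093) = 17125350 + 6402*√10093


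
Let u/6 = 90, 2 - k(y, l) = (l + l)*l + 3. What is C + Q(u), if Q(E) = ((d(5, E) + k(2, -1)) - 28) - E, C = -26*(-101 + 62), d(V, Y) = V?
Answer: 448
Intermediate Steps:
k(y, l) = -1 - 2*l**2 (k(y, l) = 2 - ((l + l)*l + 3) = 2 - ((2*l)*l + 3) = 2 - (2*l**2 + 3) = 2 - (3 + 2*l**2) = 2 + (-3 - 2*l**2) = -1 - 2*l**2)
u = 540 (u = 6*90 = 540)
C = 1014 (C = -26*(-39) = 1014)
Q(E) = -26 - E (Q(E) = ((5 + (-1 - 2*(-1)**2)) - 28) - E = ((5 + (-1 - 2*1)) - 28) - E = ((5 + (-1 - 2)) - 28) - E = ((5 - 3) - 28) - E = (2 - 28) - E = -26 - E)
C + Q(u) = 1014 + (-26 - 1*540) = 1014 + (-26 - 540) = 1014 - 566 = 448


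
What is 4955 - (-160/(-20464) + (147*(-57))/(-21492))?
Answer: 15132604031/3054252 ≈ 4954.6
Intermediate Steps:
4955 - (-160/(-20464) + (147*(-57))/(-21492)) = 4955 - (-160*(-1/20464) - 8379*(-1/21492)) = 4955 - (10/1279 + 931/2388) = 4955 - 1*1214629/3054252 = 4955 - 1214629/3054252 = 15132604031/3054252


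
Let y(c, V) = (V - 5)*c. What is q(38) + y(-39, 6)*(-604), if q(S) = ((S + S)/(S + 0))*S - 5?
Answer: 23627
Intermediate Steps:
q(S) = -5 + 2*S (q(S) = ((2*S)/S)*S - 5 = 2*S - 5 = -5 + 2*S)
y(c, V) = c*(-5 + V) (y(c, V) = (-5 + V)*c = c*(-5 + V))
q(38) + y(-39, 6)*(-604) = (-5 + 2*38) - 39*(-5 + 6)*(-604) = (-5 + 76) - 39*1*(-604) = 71 - 39*(-604) = 71 + 23556 = 23627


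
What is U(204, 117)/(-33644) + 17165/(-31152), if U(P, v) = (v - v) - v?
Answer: -11035663/20155344 ≈ -0.54753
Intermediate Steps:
U(P, v) = -v (U(P, v) = 0 - v = -v)
U(204, 117)/(-33644) + 17165/(-31152) = -1*117/(-33644) + 17165/(-31152) = -117*(-1/33644) + 17165*(-1/31152) = 9/2588 - 17165/31152 = -11035663/20155344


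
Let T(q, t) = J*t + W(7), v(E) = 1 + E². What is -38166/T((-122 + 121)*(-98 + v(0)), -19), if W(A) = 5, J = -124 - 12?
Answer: -12722/863 ≈ -14.742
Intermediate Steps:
J = -136
T(q, t) = 5 - 136*t (T(q, t) = -136*t + 5 = 5 - 136*t)
-38166/T((-122 + 121)*(-98 + v(0)), -19) = -38166/(5 - 136*(-19)) = -38166/(5 + 2584) = -38166/2589 = -38166*1/2589 = -12722/863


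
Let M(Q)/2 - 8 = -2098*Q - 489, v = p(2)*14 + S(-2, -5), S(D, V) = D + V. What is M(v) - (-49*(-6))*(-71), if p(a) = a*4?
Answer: -420668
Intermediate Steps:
p(a) = 4*a
v = 105 (v = (4*2)*14 + (-2 - 5) = 8*14 - 7 = 112 - 7 = 105)
M(Q) = -962 - 4196*Q (M(Q) = 16 + 2*(-2098*Q - 489) = 16 + 2*(-489 - 2098*Q) = 16 + (-978 - 4196*Q) = -962 - 4196*Q)
M(v) - (-49*(-6))*(-71) = (-962 - 4196*105) - (-49*(-6))*(-71) = (-962 - 440580) - 294*(-71) = -441542 - 1*(-20874) = -441542 + 20874 = -420668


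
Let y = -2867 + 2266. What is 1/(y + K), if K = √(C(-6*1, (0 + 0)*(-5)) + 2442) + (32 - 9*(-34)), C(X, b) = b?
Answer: -263/66727 - √2442/66727 ≈ -0.0046820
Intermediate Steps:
K = 338 + √2442 (K = √((0 + 0)*(-5) + 2442) + (32 - 9*(-34)) = √(0*(-5) + 2442) + (32 + 306) = √(0 + 2442) + 338 = √2442 + 338 = 338 + √2442 ≈ 387.42)
y = -601
1/(y + K) = 1/(-601 + (338 + √2442)) = 1/(-263 + √2442)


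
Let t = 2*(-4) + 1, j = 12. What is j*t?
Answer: -84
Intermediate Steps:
t = -7 (t = -8 + 1 = -7)
j*t = 12*(-7) = -84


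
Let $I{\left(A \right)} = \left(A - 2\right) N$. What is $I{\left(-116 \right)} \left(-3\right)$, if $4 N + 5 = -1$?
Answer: $-531$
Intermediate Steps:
$N = - \frac{3}{2}$ ($N = - \frac{5}{4} + \frac{1}{4} \left(-1\right) = - \frac{5}{4} - \frac{1}{4} = - \frac{3}{2} \approx -1.5$)
$I{\left(A \right)} = 3 - \frac{3 A}{2}$ ($I{\left(A \right)} = \left(A - 2\right) \left(- \frac{3}{2}\right) = \left(-2 + A\right) \left(- \frac{3}{2}\right) = 3 - \frac{3 A}{2}$)
$I{\left(-116 \right)} \left(-3\right) = \left(3 - -174\right) \left(-3\right) = \left(3 + 174\right) \left(-3\right) = 177 \left(-3\right) = -531$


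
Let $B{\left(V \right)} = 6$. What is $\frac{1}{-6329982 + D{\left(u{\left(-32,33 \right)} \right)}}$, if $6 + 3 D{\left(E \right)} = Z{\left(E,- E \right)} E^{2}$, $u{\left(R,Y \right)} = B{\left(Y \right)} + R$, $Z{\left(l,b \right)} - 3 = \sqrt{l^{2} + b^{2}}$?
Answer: $- \frac{14240943}{90135159999556} - \frac{6591 \sqrt{2}}{45067579999778} \approx -1.582 \cdot 10^{-7}$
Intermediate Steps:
$Z{\left(l,b \right)} = 3 + \sqrt{b^{2} + l^{2}}$ ($Z{\left(l,b \right)} = 3 + \sqrt{l^{2} + b^{2}} = 3 + \sqrt{b^{2} + l^{2}}$)
$u{\left(R,Y \right)} = 6 + R$
$D{\left(E \right)} = -2 + \frac{E^{2} \left(3 + \sqrt{2} \sqrt{E^{2}}\right)}{3}$ ($D{\left(E \right)} = -2 + \frac{\left(3 + \sqrt{\left(- E\right)^{2} + E^{2}}\right) E^{2}}{3} = -2 + \frac{\left(3 + \sqrt{E^{2} + E^{2}}\right) E^{2}}{3} = -2 + \frac{\left(3 + \sqrt{2 E^{2}}\right) E^{2}}{3} = -2 + \frac{\left(3 + \sqrt{2} \sqrt{E^{2}}\right) E^{2}}{3} = -2 + \frac{E^{2} \left(3 + \sqrt{2} \sqrt{E^{2}}\right)}{3}$)
$\frac{1}{-6329982 + D{\left(u{\left(-32,33 \right)} \right)}} = \frac{1}{-6329982 - \left(2 - \frac{\left(6 - 32\right)^{2} \left(3 + \sqrt{2} \sqrt{\left(6 - 32\right)^{2}}\right)}{3}\right)} = \frac{1}{-6329982 - \left(2 - \frac{\left(-26\right)^{2} \left(3 + \sqrt{2} \sqrt{\left(-26\right)^{2}}\right)}{3}\right)} = \frac{1}{-6329982 - \left(2 - \frac{676 \left(3 + \sqrt{2} \sqrt{676}\right)}{3}\right)} = \frac{1}{-6329982 - \left(2 - \frac{676 \left(3 + \sqrt{2} \cdot 26\right)}{3}\right)} = \frac{1}{-6329982 - \left(2 - \frac{676 \left(3 + 26 \sqrt{2}\right)}{3}\right)} = \frac{1}{-6329982 - \left(-674 - \frac{17576 \sqrt{2}}{3}\right)} = \frac{1}{-6329982 + \left(674 + \frac{17576 \sqrt{2}}{3}\right)} = \frac{1}{-6329308 + \frac{17576 \sqrt{2}}{3}}$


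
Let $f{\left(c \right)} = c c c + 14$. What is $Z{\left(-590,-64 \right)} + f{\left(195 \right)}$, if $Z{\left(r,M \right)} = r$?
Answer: $7414299$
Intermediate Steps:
$f{\left(c \right)} = 14 + c^{3}$ ($f{\left(c \right)} = c c^{2} + 14 = c^{3} + 14 = 14 + c^{3}$)
$Z{\left(-590,-64 \right)} + f{\left(195 \right)} = -590 + \left(14 + 195^{3}\right) = -590 + \left(14 + 7414875\right) = -590 + 7414889 = 7414299$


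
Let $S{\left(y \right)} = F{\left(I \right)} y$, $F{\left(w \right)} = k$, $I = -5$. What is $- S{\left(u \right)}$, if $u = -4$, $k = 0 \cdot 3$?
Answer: $0$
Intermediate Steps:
$k = 0$
$F{\left(w \right)} = 0$
$S{\left(y \right)} = 0$ ($S{\left(y \right)} = 0 y = 0$)
$- S{\left(u \right)} = \left(-1\right) 0 = 0$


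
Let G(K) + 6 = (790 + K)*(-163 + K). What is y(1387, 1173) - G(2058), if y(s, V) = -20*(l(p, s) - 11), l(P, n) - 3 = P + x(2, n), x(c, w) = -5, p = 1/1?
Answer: -5396714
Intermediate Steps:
p = 1
l(P, n) = -2 + P (l(P, n) = 3 + (P - 5) = 3 + (-5 + P) = -2 + P)
y(s, V) = 240 (y(s, V) = -20*((-2 + 1) - 11) = -20*(-1 - 11) = -20*(-12) = 240)
G(K) = -6 + (-163 + K)*(790 + K) (G(K) = -6 + (790 + K)*(-163 + K) = -6 + (-163 + K)*(790 + K))
y(1387, 1173) - G(2058) = 240 - (-128776 + 2058² + 627*2058) = 240 - (-128776 + 4235364 + 1290366) = 240 - 1*5396954 = 240 - 5396954 = -5396714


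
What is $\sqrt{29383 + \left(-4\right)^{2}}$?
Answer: $\sqrt{29399} \approx 171.46$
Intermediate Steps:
$\sqrt{29383 + \left(-4\right)^{2}} = \sqrt{29383 + 16} = \sqrt{29399}$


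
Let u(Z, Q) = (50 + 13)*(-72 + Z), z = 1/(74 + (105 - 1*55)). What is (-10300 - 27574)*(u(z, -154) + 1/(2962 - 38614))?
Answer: 47462561943464/276303 ≈ 1.7178e+8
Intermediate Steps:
z = 1/124 (z = 1/(74 + (105 - 55)) = 1/(74 + 50) = 1/124 ≈ 0.0080645)
u(Z, Q) = -4536 + 63*Z (u(Z, Q) = 63*(-72 + Z) = -4536 + 63*Z)
(-10300 - 27574)*(u(z, -154) + 1/(2962 - 38614)) = (-10300 - 27574)*((-4536 + 63*(1/124)) + 1/(2962 - 38614)) = -37874*((-4536 + 63/124) + 1/(-35652)) = -37874*(-562401/124 - 1/35652) = -37874*(-1253170036/276303) = 47462561943464/276303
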